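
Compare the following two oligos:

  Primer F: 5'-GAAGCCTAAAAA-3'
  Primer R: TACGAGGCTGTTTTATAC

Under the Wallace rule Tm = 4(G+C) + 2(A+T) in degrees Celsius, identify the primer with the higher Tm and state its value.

Primer F: A+T=8, G+C=4 → Tm = 2(8)+4(4) = 32°C
Primer R: A+T=11, G+C=7 → Tm = 2(11)+4(7) = 50°C
32°C vs 50°C → primer R is higher.

Primer R, 50°C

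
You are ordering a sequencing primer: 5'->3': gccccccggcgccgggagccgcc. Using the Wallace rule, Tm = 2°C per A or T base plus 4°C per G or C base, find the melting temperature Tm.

Base counts: A=1, T=0, G=9, C=13
AT pairs contribute 1, GC pairs contribute 22.
Tm = 2×1 + 4×22 = 90°C

90°C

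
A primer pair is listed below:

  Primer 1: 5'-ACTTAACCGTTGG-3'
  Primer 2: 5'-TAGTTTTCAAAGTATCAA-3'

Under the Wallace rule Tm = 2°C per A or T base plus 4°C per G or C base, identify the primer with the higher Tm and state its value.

Primer 2, 44°C

Primer 1: A+T=7, G+C=6 → Tm = 2(7)+4(6) = 38°C
Primer 2: A+T=14, G+C=4 → Tm = 2(14)+4(4) = 44°C
38°C vs 44°C → primer 2 is higher.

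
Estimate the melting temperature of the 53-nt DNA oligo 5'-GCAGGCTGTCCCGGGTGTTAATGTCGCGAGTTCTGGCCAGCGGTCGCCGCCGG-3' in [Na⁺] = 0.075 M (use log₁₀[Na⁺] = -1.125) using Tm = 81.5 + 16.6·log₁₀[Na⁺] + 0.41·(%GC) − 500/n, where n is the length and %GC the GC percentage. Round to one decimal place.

Length n = 53. Scanning the sequence gives C=16, G=21, A=5, T=11.
G+C = 37, so %GC = 37/53 × 100 = 69.811%
Salt term: 16.6 × (-1.125) = -18.675
GC term: 0.41 × 69.811 = 28.623; length term: −500/53 = −9.434
Tm = 81.5 + (-18.675) + 28.623 − 9.434 = 82.014 → 82.0°C

82.0°C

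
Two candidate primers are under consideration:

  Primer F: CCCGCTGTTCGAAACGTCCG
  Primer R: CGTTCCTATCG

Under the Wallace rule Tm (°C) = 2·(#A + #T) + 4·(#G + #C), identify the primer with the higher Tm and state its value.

Primer F, 66°C

Primer F: A+T=7, G+C=13 → Tm = 2(7)+4(13) = 66°C
Primer R: A+T=5, G+C=6 → Tm = 2(5)+4(6) = 34°C
66°C vs 34°C → primer F is higher.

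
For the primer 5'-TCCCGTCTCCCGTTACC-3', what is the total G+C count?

Scanning the sequence gives C=9, G=2, A=1, T=5.
G+C = 2 + 9 = 11

11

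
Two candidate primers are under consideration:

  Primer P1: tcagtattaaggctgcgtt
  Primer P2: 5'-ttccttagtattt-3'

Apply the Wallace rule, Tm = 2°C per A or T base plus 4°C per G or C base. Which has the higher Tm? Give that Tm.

Primer P1: A+T=11, G+C=8 → Tm = 2(11)+4(8) = 54°C
Primer P2: A+T=10, G+C=3 → Tm = 2(10)+4(3) = 32°C
54°C vs 32°C → primer P1 is higher.

Primer P1, 54°C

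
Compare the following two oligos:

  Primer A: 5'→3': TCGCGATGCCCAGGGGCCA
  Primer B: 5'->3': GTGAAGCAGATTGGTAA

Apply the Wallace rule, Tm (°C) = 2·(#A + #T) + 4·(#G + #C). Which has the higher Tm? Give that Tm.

Primer A: A+T=5, G+C=14 → Tm = 2(5)+4(14) = 66°C
Primer B: A+T=10, G+C=7 → Tm = 2(10)+4(7) = 48°C
66°C vs 48°C → primer A is higher.

Primer A, 66°C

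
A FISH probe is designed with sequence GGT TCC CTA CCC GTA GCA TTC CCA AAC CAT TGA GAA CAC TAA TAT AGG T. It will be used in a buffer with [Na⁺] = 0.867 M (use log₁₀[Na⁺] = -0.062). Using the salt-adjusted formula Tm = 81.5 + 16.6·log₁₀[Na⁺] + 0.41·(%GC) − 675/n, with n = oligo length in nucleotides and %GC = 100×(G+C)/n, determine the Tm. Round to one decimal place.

85.1°C

Length n = 49. Base counts: C=14, T=12, A=15, G=8
G+C = 22, so %GC = 22/49 × 100 = 44.898%
Salt term: 16.6 × (-0.062) = -1.029
GC term: 0.41 × 44.898 = 18.408; length term: −675/49 = −13.776
Tm = 81.5 + (-1.029) + 18.408 − 13.776 = 85.103 → 85.1°C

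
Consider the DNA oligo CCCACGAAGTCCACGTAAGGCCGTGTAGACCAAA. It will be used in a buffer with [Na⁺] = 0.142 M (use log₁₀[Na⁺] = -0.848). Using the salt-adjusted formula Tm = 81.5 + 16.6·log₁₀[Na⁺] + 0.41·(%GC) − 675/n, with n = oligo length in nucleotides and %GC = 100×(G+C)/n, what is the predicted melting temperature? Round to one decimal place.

70.5°C

Length n = 34. G=8, A=11, T=4, C=11
G+C = 19, so %GC = 19/34 × 100 = 55.882%
Salt term: 16.6 × (-0.848) = -14.077
GC term: 0.41 × 55.882 = 22.912; length term: −675/34 = −19.853
Tm = 81.5 + (-14.077) + 22.912 − 19.853 = 70.482 → 70.5°C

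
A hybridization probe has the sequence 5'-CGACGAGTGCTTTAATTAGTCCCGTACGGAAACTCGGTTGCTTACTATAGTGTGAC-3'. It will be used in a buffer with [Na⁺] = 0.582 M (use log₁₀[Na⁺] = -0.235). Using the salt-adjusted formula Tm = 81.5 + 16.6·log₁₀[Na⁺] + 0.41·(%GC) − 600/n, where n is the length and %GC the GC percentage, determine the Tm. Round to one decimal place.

85.9°C

Length n = 56. T=17, A=13, G=14, C=12
G+C = 26, so %GC = 26/56 × 100 = 46.429%
Salt term: 16.6 × (-0.235) = -3.901
GC term: 0.41 × 46.429 = 19.036; length term: −600/56 = −10.714
Tm = 81.5 + (-3.901) + 19.036 − 10.714 = 85.921 → 85.9°C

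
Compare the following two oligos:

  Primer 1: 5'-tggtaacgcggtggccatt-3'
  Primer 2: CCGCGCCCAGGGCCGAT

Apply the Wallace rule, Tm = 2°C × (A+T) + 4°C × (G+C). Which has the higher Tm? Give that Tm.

Primer 2, 62°C

Primer 1: A+T=8, G+C=11 → Tm = 2(8)+4(11) = 60°C
Primer 2: A+T=3, G+C=14 → Tm = 2(3)+4(14) = 62°C
60°C vs 62°C → primer 2 is higher.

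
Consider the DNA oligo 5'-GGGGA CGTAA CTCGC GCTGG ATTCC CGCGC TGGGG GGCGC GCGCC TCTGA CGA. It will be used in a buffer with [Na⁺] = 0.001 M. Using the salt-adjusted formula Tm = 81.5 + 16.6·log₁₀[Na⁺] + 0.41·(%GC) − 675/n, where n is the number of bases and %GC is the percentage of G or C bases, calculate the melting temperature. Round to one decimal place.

Length n = 53. Counting bases: C=17, A=6, T=8, G=22
G+C = 39, so %GC = 39/53 × 100 = 73.585%
Salt term: 16.6 × (-3) = -49.8
GC term: 0.41 × 73.585 = 30.17; length term: −675/53 = −12.736
Tm = 81.5 + (-49.8) + 30.17 − 12.736 = 49.134 → 49.1°C

49.1°C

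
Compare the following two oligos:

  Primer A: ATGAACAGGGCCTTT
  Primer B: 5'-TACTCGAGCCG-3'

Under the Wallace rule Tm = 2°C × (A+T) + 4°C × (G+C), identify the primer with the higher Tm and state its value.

Primer A: A+T=8, G+C=7 → Tm = 2(8)+4(7) = 44°C
Primer B: A+T=4, G+C=7 → Tm = 2(4)+4(7) = 36°C
44°C vs 36°C → primer A is higher.

Primer A, 44°C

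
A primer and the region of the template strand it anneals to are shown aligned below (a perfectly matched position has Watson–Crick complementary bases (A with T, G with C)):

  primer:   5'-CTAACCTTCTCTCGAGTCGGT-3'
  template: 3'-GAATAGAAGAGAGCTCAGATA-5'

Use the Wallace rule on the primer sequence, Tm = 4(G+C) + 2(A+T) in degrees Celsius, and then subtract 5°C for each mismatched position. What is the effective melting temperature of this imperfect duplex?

44°C

Primer base counts: A=3, T=7, G=4, C=7 → A+T=10, G+C=11
Perfect-match Tm = 2(10) + 4(11) = 20 + 44 = 64°C
Mismatches (positions where the bases are not complementary): 4 (at positions 3, 5, 19, 20)
Effective Tm = 64 − 4×5 = 64 − 20 = 44°C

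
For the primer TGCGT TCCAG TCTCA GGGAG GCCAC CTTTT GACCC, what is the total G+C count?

Scanning the sequence gives T=9, G=9, C=12, A=5.
G+C = 9 + 12 = 21

21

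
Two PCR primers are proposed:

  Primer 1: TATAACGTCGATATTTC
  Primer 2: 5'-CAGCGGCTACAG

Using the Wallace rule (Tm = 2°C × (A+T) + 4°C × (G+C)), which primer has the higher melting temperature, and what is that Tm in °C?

Primer 1: A+T=12, G+C=5 → Tm = 2(12)+4(5) = 44°C
Primer 2: A+T=4, G+C=8 → Tm = 2(4)+4(8) = 40°C
44°C vs 40°C → primer 1 is higher.

Primer 1, 44°C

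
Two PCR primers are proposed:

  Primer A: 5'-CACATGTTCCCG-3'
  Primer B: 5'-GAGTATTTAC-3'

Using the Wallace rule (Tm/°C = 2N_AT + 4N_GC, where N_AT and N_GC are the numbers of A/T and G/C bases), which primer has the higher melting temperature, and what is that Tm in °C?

Primer A, 38°C

Primer A: A+T=5, G+C=7 → Tm = 2(5)+4(7) = 38°C
Primer B: A+T=7, G+C=3 → Tm = 2(7)+4(3) = 26°C
38°C vs 26°C → primer A is higher.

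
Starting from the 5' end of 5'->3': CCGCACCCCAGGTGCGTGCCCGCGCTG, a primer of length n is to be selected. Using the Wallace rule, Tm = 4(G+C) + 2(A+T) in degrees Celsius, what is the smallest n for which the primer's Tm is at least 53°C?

First 14 bases: CCGCACCCCAGGTG → Tm = 50°C (< 53°C)
First 15 bases: CCGCACCCCAGGTGC → Tm = 54°C (≥ 53°C)
Each additional base adds 2°C (A/T) or 4°C (G/C), so Tm is non-decreasing in n; n = 15 is the first length to reach 53°C.

n = 15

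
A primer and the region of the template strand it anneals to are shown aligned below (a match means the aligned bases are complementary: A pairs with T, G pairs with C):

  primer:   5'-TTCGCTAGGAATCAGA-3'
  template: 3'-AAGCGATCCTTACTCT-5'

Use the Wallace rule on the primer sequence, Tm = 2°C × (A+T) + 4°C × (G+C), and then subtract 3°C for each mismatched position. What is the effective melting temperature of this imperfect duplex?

43°C

Primer base counts: A=5, T=4, G=4, C=3 → A+T=9, G+C=7
Perfect-match Tm = 2(9) + 4(7) = 18 + 28 = 46°C
Mismatches (positions where the bases are not complementary): 1 (at position 13)
Effective Tm = 46 − 1×3 = 46 − 3 = 43°C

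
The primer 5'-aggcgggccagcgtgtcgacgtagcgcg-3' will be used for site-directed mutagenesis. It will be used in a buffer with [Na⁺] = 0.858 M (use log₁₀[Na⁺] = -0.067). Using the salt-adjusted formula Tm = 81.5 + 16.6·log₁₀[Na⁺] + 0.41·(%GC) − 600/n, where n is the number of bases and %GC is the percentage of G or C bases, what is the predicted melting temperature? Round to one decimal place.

Length n = 28. Scanning the sequence gives A=4, T=3, C=8, G=13.
G+C = 21, so %GC = 21/28 × 100 = 75%
Salt term: 16.6 × (-0.067) = -1.112
GC term: 0.41 × 75 = 30.75; length term: −600/28 = −21.429
Tm = 81.5 + (-1.112) + 30.75 − 21.429 = 89.709 → 89.7°C

89.7°C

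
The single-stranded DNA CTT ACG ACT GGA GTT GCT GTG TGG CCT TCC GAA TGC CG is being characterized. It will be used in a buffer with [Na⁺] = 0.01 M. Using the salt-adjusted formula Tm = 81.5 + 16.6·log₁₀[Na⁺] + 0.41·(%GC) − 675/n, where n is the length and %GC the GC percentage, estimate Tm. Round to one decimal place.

54.3°C

Length n = 38. T=11, C=10, G=12, A=5
G+C = 22, so %GC = 22/38 × 100 = 57.895%
Salt term: 16.6 × (-2) = -33.2
GC term: 0.41 × 57.895 = 23.737; length term: −675/38 = −17.763
Tm = 81.5 + (-33.2) + 23.737 − 17.763 = 54.274 → 54.3°C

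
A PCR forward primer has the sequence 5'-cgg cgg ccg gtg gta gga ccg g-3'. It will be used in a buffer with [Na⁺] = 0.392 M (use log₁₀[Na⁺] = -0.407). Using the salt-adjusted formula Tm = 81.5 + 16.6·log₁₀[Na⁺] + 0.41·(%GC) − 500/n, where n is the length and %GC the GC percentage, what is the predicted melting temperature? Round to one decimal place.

85.6°C

Length n = 22. Counting bases: C=6, A=2, G=12, T=2
G+C = 18, so %GC = 18/22 × 100 = 81.818%
Salt term: 16.6 × (-0.407) = -6.756
GC term: 0.41 × 81.818 = 33.545; length term: −500/22 = −22.727
Tm = 81.5 + (-6.756) + 33.545 − 22.727 = 85.562 → 85.6°C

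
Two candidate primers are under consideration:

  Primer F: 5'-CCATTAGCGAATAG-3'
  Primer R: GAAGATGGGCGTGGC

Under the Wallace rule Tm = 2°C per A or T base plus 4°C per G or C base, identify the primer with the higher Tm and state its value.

Primer F: A+T=8, G+C=6 → Tm = 2(8)+4(6) = 40°C
Primer R: A+T=5, G+C=10 → Tm = 2(5)+4(10) = 50°C
40°C vs 50°C → primer R is higher.

Primer R, 50°C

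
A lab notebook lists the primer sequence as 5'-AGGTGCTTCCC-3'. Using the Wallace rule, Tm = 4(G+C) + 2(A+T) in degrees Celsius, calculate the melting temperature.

A=1, C=4, T=3, G=3
A+T = 4, G+C = 7
Tm = 2×4 + 4×7 = 36°C

36°C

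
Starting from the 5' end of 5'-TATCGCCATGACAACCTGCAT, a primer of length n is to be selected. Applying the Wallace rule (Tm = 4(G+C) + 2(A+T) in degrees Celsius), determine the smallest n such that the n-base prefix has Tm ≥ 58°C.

n = 19

First 18 bases: TATCGCCATGACAACCTG → Tm = 54°C (< 58°C)
First 19 bases: TATCGCCATGACAACCTGC → Tm = 58°C (≥ 58°C)
Since every base adds ≥2°C, Tm only increases with n, so the threshold is first crossed at n = 19.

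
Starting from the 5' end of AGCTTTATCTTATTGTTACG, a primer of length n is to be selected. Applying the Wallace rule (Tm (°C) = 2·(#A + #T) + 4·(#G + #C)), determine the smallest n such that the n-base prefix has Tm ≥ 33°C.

n = 14

First 13 bases: AGCTTTATCTTAT → Tm = 32°C (< 33°C)
First 14 bases: AGCTTTATCTTATT → Tm = 34°C (≥ 33°C)
Since every base adds ≥2°C, Tm only increases with n, so the threshold is first crossed at n = 14.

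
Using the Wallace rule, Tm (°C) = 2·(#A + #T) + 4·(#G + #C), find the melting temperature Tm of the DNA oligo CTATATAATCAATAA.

Scanning the sequence gives T=5, G=0, A=8, C=2.
So N_AT = 13 and N_GC = 2.
Tm = 2(13) + 4(2) = 26 + 8 = 34°C

34°C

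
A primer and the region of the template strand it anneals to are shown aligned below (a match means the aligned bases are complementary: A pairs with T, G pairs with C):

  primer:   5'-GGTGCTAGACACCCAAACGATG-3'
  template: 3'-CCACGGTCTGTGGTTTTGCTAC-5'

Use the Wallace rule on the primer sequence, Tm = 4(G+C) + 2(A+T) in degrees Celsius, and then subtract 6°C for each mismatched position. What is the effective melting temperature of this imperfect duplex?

Primer base counts: A=7, T=3, G=6, C=6 → A+T=10, G+C=12
Perfect-match Tm = 2(10) + 4(12) = 20 + 48 = 68°C
Mismatches (positions where the bases are not complementary): 2 (at positions 6, 14)
Effective Tm = 68 − 2×6 = 68 − 12 = 56°C

56°C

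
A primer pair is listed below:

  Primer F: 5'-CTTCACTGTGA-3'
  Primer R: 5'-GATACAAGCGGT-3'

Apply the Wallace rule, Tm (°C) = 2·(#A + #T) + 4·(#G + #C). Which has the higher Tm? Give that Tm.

Primer R, 36°C

Primer F: A+T=6, G+C=5 → Tm = 2(6)+4(5) = 32°C
Primer R: A+T=6, G+C=6 → Tm = 2(6)+4(6) = 36°C
32°C vs 36°C → primer R is higher.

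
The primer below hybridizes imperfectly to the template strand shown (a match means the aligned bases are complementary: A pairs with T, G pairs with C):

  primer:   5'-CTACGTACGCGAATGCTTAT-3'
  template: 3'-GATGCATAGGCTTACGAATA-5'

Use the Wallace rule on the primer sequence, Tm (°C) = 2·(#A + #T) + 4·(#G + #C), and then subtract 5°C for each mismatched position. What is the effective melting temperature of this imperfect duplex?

48°C

Primer base counts: A=5, T=6, G=4, C=5 → A+T=11, G+C=9
Perfect-match Tm = 2(11) + 4(9) = 22 + 36 = 58°C
Mismatches (positions where the bases are not complementary): 2 (at positions 8, 9)
Effective Tm = 58 − 2×5 = 58 − 10 = 48°C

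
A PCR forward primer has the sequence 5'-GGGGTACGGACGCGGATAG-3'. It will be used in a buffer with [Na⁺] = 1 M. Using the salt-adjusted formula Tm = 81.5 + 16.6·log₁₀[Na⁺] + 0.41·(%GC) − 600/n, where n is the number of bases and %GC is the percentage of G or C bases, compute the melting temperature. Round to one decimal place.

Length n = 19. Scanning the sequence gives T=2, G=10, C=3, A=4.
G+C = 13, so %GC = 13/19 × 100 = 68.421%
Salt term: 16.6 × (0) = 0
GC term: 0.41 × 68.421 = 28.053; length term: −600/19 = −31.579
Tm = 81.5 + (0) + 28.053 − 31.579 = 77.974 → 78.0°C

78.0°C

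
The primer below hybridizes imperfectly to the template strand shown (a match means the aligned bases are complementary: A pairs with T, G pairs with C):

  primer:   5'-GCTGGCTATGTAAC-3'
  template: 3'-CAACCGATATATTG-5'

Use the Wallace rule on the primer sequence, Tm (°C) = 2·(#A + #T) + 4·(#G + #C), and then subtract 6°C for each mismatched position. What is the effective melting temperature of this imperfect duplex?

Primer base counts: A=3, T=4, G=4, C=3 → A+T=7, G+C=7
Perfect-match Tm = 2(7) + 4(7) = 14 + 28 = 42°C
Mismatches (positions where the bases are not complementary): 2 (at positions 2, 10)
Effective Tm = 42 − 2×6 = 42 − 12 = 30°C

30°C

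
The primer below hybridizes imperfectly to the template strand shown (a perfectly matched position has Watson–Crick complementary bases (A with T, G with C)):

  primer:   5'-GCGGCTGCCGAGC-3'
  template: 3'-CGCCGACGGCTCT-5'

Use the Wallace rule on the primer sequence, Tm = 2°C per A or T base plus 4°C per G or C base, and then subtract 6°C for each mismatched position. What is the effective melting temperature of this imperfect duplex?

Primer base counts: A=1, T=1, G=6, C=5 → A+T=2, G+C=11
Perfect-match Tm = 2(2) + 4(11) = 4 + 44 = 48°C
Mismatches (positions where the bases are not complementary): 1 (at position 13)
Effective Tm = 48 − 1×6 = 48 − 6 = 42°C

42°C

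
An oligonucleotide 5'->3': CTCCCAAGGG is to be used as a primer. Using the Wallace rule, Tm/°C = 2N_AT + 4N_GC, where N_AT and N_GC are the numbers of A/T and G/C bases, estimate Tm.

C=4, A=2, T=1, G=3
AT pairs contribute 3, GC pairs contribute 7.
Tm = 2×3 + 4×7 = 34°C

34°C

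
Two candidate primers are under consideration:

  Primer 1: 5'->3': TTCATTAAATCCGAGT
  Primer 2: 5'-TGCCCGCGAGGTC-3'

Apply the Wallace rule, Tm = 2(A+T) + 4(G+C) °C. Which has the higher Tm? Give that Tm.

Primer 1: A+T=11, G+C=5 → Tm = 2(11)+4(5) = 42°C
Primer 2: A+T=3, G+C=10 → Tm = 2(3)+4(10) = 46°C
42°C vs 46°C → primer 2 is higher.

Primer 2, 46°C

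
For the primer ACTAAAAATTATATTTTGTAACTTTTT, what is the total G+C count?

3

Counting bases: G=1, T=14, A=10, C=2
Total G or C: 1 + 2 = 3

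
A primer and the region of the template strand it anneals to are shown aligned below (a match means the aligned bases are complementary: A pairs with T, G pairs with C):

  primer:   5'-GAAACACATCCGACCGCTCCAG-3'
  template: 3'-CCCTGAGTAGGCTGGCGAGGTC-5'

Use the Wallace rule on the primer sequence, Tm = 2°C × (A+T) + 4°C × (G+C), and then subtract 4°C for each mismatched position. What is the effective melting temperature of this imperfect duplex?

Primer base counts: A=7, T=2, G=4, C=9 → A+T=9, G+C=13
Perfect-match Tm = 2(9) + 4(13) = 18 + 52 = 70°C
Mismatches (positions where the bases are not complementary): 3 (at positions 2, 3, 6)
Effective Tm = 70 − 3×4 = 70 − 12 = 58°C

58°C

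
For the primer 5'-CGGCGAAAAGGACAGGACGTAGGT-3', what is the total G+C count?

G=10, A=8, C=4, T=2
Total G or C: 10 + 4 = 14

14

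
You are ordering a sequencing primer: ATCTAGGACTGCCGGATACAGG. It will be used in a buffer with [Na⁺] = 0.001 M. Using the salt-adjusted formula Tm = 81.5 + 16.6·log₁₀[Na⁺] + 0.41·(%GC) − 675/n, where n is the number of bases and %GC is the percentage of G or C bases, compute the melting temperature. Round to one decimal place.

Length n = 22. Counting bases: T=4, C=5, A=6, G=7
G+C = 12, so %GC = 12/22 × 100 = 54.545%
Salt term: 16.6 × (-3) = -49.8
GC term: 0.41 × 54.545 = 22.363; length term: −675/22 = −30.682
Tm = 81.5 + (-49.8) + 22.363 − 30.682 = 23.381 → 23.4°C

23.4°C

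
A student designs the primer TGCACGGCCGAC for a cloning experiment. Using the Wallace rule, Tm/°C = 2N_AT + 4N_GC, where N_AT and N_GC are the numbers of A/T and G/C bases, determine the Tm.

C=5, A=2, T=1, G=4
AT pairs contribute 3, GC pairs contribute 9.
Tm = 2×3 + 4×9 = 42°C

42°C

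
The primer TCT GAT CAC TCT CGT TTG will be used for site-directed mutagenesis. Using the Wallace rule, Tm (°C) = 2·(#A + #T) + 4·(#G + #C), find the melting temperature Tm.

Scanning the sequence gives T=8, A=2, G=3, C=5.
So N_AT = 10 and N_GC = 8.
Tm = 4·8 + 2·10 = 32 + 20 = 52°C

52°C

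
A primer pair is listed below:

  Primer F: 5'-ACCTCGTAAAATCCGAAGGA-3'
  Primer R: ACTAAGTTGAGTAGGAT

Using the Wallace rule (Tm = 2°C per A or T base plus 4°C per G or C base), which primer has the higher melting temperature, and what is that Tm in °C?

Primer F: A+T=11, G+C=9 → Tm = 2(11)+4(9) = 58°C
Primer R: A+T=11, G+C=6 → Tm = 2(11)+4(6) = 46°C
58°C vs 46°C → primer F is higher.

Primer F, 58°C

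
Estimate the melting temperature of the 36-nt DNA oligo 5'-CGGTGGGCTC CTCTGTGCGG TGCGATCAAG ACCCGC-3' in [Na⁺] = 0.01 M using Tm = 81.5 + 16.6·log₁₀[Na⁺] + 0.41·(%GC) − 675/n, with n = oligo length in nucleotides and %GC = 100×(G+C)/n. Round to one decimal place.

58.0°C

Length n = 36. Scanning the sequence gives A=4, C=12, G=13, T=7.
G+C = 25, so %GC = 25/36 × 100 = 69.444%
Salt term: 16.6 × (-2) = -33.2
GC term: 0.41 × 69.444 = 28.472; length term: −675/36 = −18.75
Tm = 81.5 + (-33.2) + 28.472 − 18.75 = 58.022 → 58.0°C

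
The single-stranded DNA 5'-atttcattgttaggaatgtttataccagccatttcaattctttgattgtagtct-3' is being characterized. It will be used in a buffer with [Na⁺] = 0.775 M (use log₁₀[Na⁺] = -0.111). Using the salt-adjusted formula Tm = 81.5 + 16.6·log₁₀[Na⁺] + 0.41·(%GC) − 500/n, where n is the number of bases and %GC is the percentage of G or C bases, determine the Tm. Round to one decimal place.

Length n = 54. C=8, A=13, G=8, T=25
G+C = 16, so %GC = 16/54 × 100 = 29.63%
Salt term: 16.6 × (-0.111) = -1.843
GC term: 0.41 × 29.63 = 12.148; length term: −500/54 = −9.259
Tm = 81.5 + (-1.843) + 12.148 − 9.259 = 82.546 → 82.5°C

82.5°C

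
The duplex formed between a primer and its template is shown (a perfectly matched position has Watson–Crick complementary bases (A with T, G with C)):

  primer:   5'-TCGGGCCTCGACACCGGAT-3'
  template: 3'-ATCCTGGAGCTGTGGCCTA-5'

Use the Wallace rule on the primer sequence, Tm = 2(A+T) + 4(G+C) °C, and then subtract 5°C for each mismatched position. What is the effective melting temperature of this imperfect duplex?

54°C

Primer base counts: A=3, T=3, G=6, C=7 → A+T=6, G+C=13
Perfect-match Tm = 2(6) + 4(13) = 12 + 52 = 64°C
Mismatches (positions where the bases are not complementary): 2 (at positions 2, 5)
Effective Tm = 64 − 2×5 = 64 − 10 = 54°C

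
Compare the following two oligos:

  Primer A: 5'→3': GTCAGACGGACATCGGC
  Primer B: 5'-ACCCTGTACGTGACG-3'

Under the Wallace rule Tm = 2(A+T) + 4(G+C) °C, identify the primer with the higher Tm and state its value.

Primer A: A+T=6, G+C=11 → Tm = 2(6)+4(11) = 56°C
Primer B: A+T=6, G+C=9 → Tm = 2(6)+4(9) = 48°C
56°C vs 48°C → primer A is higher.

Primer A, 56°C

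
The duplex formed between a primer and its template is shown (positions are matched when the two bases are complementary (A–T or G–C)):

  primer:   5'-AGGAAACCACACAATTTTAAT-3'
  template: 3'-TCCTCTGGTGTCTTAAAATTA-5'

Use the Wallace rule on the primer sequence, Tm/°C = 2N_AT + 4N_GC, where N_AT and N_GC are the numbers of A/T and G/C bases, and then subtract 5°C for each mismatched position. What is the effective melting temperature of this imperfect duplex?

Primer base counts: A=10, T=5, G=2, C=4 → A+T=15, G+C=6
Perfect-match Tm = 2(15) + 4(6) = 30 + 24 = 54°C
Mismatches (positions where the bases are not complementary): 2 (at positions 5, 12)
Effective Tm = 54 − 2×5 = 54 − 10 = 44°C

44°C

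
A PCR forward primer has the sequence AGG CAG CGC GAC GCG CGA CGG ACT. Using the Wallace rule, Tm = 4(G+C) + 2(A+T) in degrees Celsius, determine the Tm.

84°C

A=5, T=1, G=10, C=8
So N_AT = 6 and N_GC = 18.
Tm = 2×6 + 4×18 = 84°C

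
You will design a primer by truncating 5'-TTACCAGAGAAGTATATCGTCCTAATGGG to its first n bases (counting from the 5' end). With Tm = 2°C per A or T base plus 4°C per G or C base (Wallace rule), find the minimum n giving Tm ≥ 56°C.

n = 21

First 20 bases: TTACCAGAGAAGTATATCGT → Tm = 54°C (< 56°C)
First 21 bases: TTACCAGAGAAGTATATCGTC → Tm = 58°C (≥ 56°C)
Since every base adds ≥2°C, Tm only increases with n, so the threshold is first crossed at n = 21.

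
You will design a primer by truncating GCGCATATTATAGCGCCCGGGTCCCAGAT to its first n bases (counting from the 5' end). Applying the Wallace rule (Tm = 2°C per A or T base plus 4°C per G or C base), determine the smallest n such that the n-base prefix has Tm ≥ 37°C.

First 13 bases: GCGCATATTATAG → Tm = 36°C (< 37°C)
First 14 bases: GCGCATATTATAGC → Tm = 40°C (≥ 37°C)
Each additional base adds 2°C (A/T) or 4°C (G/C), so Tm is non-decreasing in n; n = 14 is the first length to reach 37°C.

n = 14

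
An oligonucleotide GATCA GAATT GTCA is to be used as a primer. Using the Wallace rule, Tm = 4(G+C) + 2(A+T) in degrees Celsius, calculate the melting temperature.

38°C

Counting bases: C=2, T=4, G=3, A=5
AT pairs contribute 9, GC pairs contribute 5.
Tm = 2×9 + 4×5 = 38°C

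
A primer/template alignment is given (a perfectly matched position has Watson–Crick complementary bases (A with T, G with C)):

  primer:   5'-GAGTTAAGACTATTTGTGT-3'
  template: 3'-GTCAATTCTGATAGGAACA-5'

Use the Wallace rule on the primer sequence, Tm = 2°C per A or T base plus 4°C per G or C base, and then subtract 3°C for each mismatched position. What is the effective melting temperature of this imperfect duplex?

38°C

Primer base counts: A=5, T=8, G=5, C=1 → A+T=13, G+C=6
Perfect-match Tm = 2(13) + 4(6) = 26 + 24 = 50°C
Mismatches (positions where the bases are not complementary): 4 (at positions 1, 14, 15, 16)
Effective Tm = 50 − 4×3 = 50 − 12 = 38°C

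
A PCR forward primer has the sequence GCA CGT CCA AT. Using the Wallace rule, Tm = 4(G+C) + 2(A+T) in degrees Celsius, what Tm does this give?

34°C

G=2, C=4, A=3, T=2
AT pairs contribute 5, GC pairs contribute 6.
Tm = 4·6 + 2·5 = 24 + 10 = 34°C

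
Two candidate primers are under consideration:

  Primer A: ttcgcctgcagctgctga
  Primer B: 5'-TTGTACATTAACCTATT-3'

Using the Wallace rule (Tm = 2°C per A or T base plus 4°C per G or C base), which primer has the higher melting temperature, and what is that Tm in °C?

Primer A: A+T=7, G+C=11 → Tm = 2(7)+4(11) = 58°C
Primer B: A+T=13, G+C=4 → Tm = 2(13)+4(4) = 42°C
58°C vs 42°C → primer A is higher.

Primer A, 58°C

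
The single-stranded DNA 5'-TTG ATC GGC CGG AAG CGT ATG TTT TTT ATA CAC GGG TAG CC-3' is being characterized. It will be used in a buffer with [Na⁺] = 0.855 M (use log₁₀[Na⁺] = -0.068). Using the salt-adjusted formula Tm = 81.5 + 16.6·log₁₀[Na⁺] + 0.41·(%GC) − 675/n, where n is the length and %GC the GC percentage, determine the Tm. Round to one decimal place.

83.9°C

Length n = 41. Base counts: C=8, G=12, T=13, A=8
G+C = 20, so %GC = 20/41 × 100 = 48.78%
Salt term: 16.6 × (-0.068) = -1.129
GC term: 0.41 × 48.78 = 20; length term: −675/41 = −16.463
Tm = 81.5 + (-1.129) + 20 − 16.463 = 83.908 → 83.9°C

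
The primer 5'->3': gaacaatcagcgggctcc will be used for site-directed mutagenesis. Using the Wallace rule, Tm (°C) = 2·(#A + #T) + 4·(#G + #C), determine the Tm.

C=6, A=5, G=5, T=2
So N_AT = 7 and N_GC = 11.
Tm = 2×7 + 4×11 = 58°C

58°C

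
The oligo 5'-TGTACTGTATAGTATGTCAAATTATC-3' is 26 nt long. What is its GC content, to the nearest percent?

Counting bases: A=8, G=4, C=3, T=11
G+C = 4 + 3 = 7 out of 26 bases
%GC = 7/26 × 100 = 26.92% ≈ 27%

27%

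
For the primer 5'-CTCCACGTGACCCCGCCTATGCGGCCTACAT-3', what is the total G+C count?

20

A=5, C=14, G=6, T=6
G+C = 6 + 14 = 20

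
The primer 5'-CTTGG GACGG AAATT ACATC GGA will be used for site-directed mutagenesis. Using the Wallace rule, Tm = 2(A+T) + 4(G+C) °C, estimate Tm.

Counting bases: A=7, C=4, T=5, G=7
A+T = 12, G+C = 11
Tm = 2×12 + 4×11 = 68°C

68°C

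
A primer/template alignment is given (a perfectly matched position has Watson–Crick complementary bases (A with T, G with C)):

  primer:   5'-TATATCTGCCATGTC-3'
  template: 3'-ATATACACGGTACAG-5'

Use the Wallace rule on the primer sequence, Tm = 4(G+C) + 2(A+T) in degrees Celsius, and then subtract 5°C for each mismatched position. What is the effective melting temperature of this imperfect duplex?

Primer base counts: A=3, T=6, G=2, C=4 → A+T=9, G+C=6
Perfect-match Tm = 2(9) + 4(6) = 18 + 24 = 42°C
Mismatches (positions where the bases are not complementary): 1 (at position 6)
Effective Tm = 42 − 1×5 = 42 − 5 = 37°C

37°C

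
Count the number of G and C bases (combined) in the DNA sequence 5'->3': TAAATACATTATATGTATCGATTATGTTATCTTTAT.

Scanning the sequence gives G=3, A=12, T=18, C=3.
G+C = 3 + 3 = 6

6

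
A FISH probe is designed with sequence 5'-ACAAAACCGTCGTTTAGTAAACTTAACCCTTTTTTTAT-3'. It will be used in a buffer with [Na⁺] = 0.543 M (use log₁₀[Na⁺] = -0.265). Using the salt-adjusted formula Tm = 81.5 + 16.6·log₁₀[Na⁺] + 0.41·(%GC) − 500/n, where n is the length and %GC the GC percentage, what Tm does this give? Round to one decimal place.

Length n = 38. Scanning the sequence gives T=15, A=12, G=3, C=8.
G+C = 11, so %GC = 11/38 × 100 = 28.947%
Salt term: 16.6 × (-0.265) = -4.399
GC term: 0.41 × 28.947 = 11.868; length term: −500/38 = −13.158
Tm = 81.5 + (-4.399) + 11.868 − 13.158 = 75.811 → 75.8°C

75.8°C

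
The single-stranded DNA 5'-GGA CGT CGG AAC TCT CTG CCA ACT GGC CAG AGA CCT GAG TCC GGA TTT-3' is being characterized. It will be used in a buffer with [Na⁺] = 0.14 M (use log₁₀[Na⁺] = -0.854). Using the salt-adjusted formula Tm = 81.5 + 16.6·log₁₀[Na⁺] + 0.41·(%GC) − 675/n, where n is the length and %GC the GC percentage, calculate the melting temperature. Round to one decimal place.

Length n = 48. T=10, G=14, A=10, C=14
G+C = 28, so %GC = 28/48 × 100 = 58.333%
Salt term: 16.6 × (-0.854) = -14.176
GC term: 0.41 × 58.333 = 23.917; length term: −675/48 = −14.062
Tm = 81.5 + (-14.176) + 23.917 − 14.062 = 77.179 → 77.2°C

77.2°C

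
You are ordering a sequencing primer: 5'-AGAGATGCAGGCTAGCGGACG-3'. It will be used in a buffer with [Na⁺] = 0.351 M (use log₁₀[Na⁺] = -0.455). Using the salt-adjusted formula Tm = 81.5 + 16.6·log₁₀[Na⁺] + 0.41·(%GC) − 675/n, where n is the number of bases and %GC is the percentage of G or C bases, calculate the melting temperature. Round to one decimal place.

Length n = 21. Counting bases: A=6, G=9, C=4, T=2
G+C = 13, so %GC = 13/21 × 100 = 61.905%
Salt term: 16.6 × (-0.455) = -7.553
GC term: 0.41 × 61.905 = 25.381; length term: −675/21 = −32.143
Tm = 81.5 + (-7.553) + 25.381 − 32.143 = 67.185 → 67.2°C

67.2°C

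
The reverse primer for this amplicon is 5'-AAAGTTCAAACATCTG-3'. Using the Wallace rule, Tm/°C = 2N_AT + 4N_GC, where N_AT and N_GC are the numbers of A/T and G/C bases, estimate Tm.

42°C

Base counts: A=7, C=3, G=2, T=4
AT pairs contribute 11, GC pairs contribute 5.
Tm = 2×11 + 4×5 = 42°C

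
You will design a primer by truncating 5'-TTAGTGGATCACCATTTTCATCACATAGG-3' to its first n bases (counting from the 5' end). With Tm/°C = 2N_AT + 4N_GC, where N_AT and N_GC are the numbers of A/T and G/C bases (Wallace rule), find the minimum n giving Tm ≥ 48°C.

First 17 bases: TTAGTGGATCACCATTT → Tm = 46°C (< 48°C)
First 18 bases: TTAGTGGATCACCATTTT → Tm = 48°C (≥ 48°C)
Each additional base adds 2°C (A/T) or 4°C (G/C), so Tm is non-decreasing in n; n = 18 is the first length to reach 48°C.

n = 18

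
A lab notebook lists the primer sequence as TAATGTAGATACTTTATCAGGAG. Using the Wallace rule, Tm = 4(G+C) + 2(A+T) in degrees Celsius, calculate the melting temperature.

60°C

Scanning the sequence gives G=5, T=8, A=8, C=2.
A+T = 16, G+C = 7
Tm = 2×16 + 4×7 = 60°C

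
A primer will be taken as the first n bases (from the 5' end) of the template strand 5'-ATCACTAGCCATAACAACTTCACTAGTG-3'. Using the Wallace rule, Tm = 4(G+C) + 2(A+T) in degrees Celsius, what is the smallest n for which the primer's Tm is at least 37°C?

First 13 bases: ATCACTAGCCATA → Tm = 36°C (< 37°C)
First 14 bases: ATCACTAGCCATAA → Tm = 38°C (≥ 37°C)
Since every base adds ≥2°C, Tm only increases with n, so the threshold is first crossed at n = 14.

n = 14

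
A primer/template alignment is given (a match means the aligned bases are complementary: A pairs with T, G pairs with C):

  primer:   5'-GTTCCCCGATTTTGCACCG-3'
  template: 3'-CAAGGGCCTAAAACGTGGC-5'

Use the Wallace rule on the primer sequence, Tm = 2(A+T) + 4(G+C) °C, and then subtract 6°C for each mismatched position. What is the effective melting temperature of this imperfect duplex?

54°C

Primer base counts: A=2, T=6, G=4, C=7 → A+T=8, G+C=11
Perfect-match Tm = 2(8) + 4(11) = 16 + 44 = 60°C
Mismatches (positions where the bases are not complementary): 1 (at position 7)
Effective Tm = 60 − 1×6 = 60 − 6 = 54°C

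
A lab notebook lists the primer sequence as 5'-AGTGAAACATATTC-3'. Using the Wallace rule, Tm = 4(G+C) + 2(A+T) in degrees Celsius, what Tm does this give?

36°C

T=4, G=2, A=6, C=2
A+T = 10, G+C = 4
Tm = 2(10) + 4(4) = 20 + 16 = 36°C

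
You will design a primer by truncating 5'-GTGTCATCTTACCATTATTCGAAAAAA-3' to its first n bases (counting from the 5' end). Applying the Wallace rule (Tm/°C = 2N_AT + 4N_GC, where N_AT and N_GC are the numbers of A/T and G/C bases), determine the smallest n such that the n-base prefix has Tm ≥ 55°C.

n = 21

First 20 bases: GTGTCATCTTACCATTATTC → Tm = 54°C (< 55°C)
First 21 bases: GTGTCATCTTACCATTATTCG → Tm = 58°C (≥ 55°C)
Each additional base adds 2°C (A/T) or 4°C (G/C), so Tm is non-decreasing in n; n = 21 is the first length to reach 55°C.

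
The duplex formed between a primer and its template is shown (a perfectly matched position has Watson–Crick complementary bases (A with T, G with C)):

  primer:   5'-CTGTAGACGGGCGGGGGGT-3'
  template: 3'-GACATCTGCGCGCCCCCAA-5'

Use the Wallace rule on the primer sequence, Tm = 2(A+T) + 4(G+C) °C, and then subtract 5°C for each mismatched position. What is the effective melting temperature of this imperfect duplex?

Primer base counts: A=2, T=3, G=11, C=3 → A+T=5, G+C=14
Perfect-match Tm = 2(5) + 4(14) = 10 + 56 = 66°C
Mismatches (positions where the bases are not complementary): 2 (at positions 10, 18)
Effective Tm = 66 − 2×5 = 66 − 10 = 56°C

56°C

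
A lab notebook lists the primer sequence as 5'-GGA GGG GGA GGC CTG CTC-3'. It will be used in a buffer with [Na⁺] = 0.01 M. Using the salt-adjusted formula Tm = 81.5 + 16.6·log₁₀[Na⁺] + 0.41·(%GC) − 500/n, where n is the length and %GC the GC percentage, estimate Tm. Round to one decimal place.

Length n = 18. Scanning the sequence gives T=2, G=10, C=4, A=2.
G+C = 14, so %GC = 14/18 × 100 = 77.778%
Salt term: 16.6 × (-2) = -33.2
GC term: 0.41 × 77.778 = 31.889; length term: −500/18 = −27.778
Tm = 81.5 + (-33.2) + 31.889 − 27.778 = 52.411 → 52.4°C

52.4°C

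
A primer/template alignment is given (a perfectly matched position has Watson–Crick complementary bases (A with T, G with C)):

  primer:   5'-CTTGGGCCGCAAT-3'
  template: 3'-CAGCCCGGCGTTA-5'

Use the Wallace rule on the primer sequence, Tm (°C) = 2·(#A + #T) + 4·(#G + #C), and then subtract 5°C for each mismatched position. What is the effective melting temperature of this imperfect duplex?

32°C

Primer base counts: A=2, T=3, G=4, C=4 → A+T=5, G+C=8
Perfect-match Tm = 2(5) + 4(8) = 10 + 32 = 42°C
Mismatches (positions where the bases are not complementary): 2 (at positions 1, 3)
Effective Tm = 42 − 2×5 = 42 − 10 = 32°C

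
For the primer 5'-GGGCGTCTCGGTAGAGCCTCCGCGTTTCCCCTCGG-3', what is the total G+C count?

Scanning the sequence gives T=8, C=13, G=12, A=2.
G+C = 12 + 13 = 25

25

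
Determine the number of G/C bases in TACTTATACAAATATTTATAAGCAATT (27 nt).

4

Base counts: T=11, A=12, G=1, C=3
Total G or C: 1 + 3 = 4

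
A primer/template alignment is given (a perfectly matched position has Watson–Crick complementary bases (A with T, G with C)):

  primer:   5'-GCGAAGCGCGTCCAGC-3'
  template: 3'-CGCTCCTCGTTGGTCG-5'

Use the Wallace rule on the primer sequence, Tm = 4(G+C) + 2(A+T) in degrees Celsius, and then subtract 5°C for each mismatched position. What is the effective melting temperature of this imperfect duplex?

Primer base counts: A=3, T=1, G=6, C=6 → A+T=4, G+C=12
Perfect-match Tm = 2(4) + 4(12) = 8 + 48 = 56°C
Mismatches (positions where the bases are not complementary): 4 (at positions 5, 7, 10, 11)
Effective Tm = 56 − 4×5 = 56 − 20 = 36°C

36°C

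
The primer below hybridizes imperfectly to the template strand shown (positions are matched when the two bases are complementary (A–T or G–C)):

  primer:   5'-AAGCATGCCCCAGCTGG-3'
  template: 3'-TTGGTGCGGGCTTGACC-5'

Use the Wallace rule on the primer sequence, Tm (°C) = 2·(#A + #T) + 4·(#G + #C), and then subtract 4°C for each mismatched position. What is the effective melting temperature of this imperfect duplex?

40°C

Primer base counts: A=4, T=2, G=5, C=6 → A+T=6, G+C=11
Perfect-match Tm = 2(6) + 4(11) = 12 + 44 = 56°C
Mismatches (positions where the bases are not complementary): 4 (at positions 3, 6, 11, 13)
Effective Tm = 56 − 4×4 = 56 − 16 = 40°C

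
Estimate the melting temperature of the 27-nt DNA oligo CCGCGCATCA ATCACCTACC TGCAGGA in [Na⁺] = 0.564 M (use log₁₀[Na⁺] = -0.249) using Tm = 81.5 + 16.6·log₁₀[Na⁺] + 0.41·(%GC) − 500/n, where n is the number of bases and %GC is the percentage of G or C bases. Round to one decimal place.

83.1°C

Length n = 27. Counting bases: C=11, T=4, A=7, G=5
G+C = 16, so %GC = 16/27 × 100 = 59.259%
Salt term: 16.6 × (-0.249) = -4.133
GC term: 0.41 × 59.259 = 24.296; length term: −500/27 = −18.519
Tm = 81.5 + (-4.133) + 24.296 − 18.519 = 83.144 → 83.1°C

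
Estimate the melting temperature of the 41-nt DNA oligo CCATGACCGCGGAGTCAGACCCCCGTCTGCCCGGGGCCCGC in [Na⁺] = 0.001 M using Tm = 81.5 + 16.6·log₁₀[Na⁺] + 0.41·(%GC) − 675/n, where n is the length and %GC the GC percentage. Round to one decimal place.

47.2°C

Length n = 41. G=13, T=4, A=5, C=19
G+C = 32, so %GC = 32/41 × 100 = 78.049%
Salt term: 16.6 × (-3) = -49.8
GC term: 0.41 × 78.049 = 32; length term: −675/41 = −16.463
Tm = 81.5 + (-49.8) + 32 − 16.463 = 47.237 → 47.2°C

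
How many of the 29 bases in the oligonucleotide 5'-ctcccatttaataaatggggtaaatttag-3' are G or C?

C=4, T=10, G=5, A=10
Total G or C: 5 + 4 = 9

9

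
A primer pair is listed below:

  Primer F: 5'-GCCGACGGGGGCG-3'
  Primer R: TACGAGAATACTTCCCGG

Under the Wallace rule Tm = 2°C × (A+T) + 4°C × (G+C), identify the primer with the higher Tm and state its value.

Primer R, 54°C

Primer F: A+T=1, G+C=12 → Tm = 2(1)+4(12) = 50°C
Primer R: A+T=9, G+C=9 → Tm = 2(9)+4(9) = 54°C
50°C vs 54°C → primer R is higher.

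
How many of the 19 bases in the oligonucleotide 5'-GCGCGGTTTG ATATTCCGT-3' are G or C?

10

T=7, G=6, A=2, C=4
Total G or C: 6 + 4 = 10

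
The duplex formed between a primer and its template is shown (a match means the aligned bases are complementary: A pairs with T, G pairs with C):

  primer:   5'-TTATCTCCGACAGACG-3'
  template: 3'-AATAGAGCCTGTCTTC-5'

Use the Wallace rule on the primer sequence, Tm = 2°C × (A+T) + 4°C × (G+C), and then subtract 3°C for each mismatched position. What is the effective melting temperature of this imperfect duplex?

Primer base counts: A=4, T=4, G=3, C=5 → A+T=8, G+C=8
Perfect-match Tm = 2(8) + 4(8) = 16 + 32 = 48°C
Mismatches (positions where the bases are not complementary): 2 (at positions 8, 15)
Effective Tm = 48 − 2×3 = 48 − 6 = 42°C

42°C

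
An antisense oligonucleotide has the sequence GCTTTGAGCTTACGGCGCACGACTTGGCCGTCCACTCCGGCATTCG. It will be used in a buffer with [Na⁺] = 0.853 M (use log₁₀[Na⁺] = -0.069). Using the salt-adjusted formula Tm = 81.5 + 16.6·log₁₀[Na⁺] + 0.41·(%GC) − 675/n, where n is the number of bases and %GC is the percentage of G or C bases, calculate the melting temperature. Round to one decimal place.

Length n = 46. T=11, C=16, G=13, A=6
G+C = 29, so %GC = 29/46 × 100 = 63.043%
Salt term: 16.6 × (-0.069) = -1.145
GC term: 0.41 × 63.043 = 25.848; length term: −675/46 = −14.674
Tm = 81.5 + (-1.145) + 25.848 − 14.674 = 91.529 → 91.5°C

91.5°C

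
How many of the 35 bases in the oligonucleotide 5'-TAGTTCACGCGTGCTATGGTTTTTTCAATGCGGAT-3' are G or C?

Counting bases: A=6, T=14, G=9, C=6
Total G or C: 9 + 6 = 15

15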